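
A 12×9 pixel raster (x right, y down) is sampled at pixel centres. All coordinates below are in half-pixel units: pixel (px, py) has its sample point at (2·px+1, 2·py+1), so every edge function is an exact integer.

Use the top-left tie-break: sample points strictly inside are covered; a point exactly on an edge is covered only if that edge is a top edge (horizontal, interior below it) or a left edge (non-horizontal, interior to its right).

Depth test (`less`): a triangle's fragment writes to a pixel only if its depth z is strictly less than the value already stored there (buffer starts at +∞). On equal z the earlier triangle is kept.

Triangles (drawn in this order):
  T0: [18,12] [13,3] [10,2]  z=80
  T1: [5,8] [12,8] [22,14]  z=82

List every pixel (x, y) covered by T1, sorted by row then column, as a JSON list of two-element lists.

T0:
  2·area = 22  (B↔C swapped to make it positive)
  edge (18, 12)→(10, 2): d=(-8,-10) top-left  bias=+0
  edge (10, 2)→(13, 3): d=(3,1) right/bottom  bias=-1
  edge (13, 3)→(18, 12): d=(5,9) right/bottom  bias=-1
    (3,0)@(7, 1): e=[-22,0,44] → .  [on edge]
    (5,1)@(11, 3): e=[2,2,18] → X
    (6,1)@(13, 3): e=[22,0,0] → .  [on edge]
    (5,2)@(11, 5): e=[-14,8,28] → .
    (6,2)@(13, 5): e=[6,6,10] → X
    (7,2)@(15, 5): e=[26,4,-8] → .
    (9,2)@(19, 5): e=[66,0,-44] → .  [on edge]
    (6,3)@(13, 7): e=[-10,12,20] → .
    (7,3)@(15, 7): e=[10,10,2] → X
    (8,3)@(17, 7): e=[30,8,-16] → .
    (7,4)@(15, 9): e=[-6,16,12] → .
  covered (3 px):
    . . . . . . . . . . . .
    . . . . . X . . . . . .
    . . . . . . X . . . . .
    . . . . . . . X . . . .
    . . . . . . . . . . . .
    . . . . . . . . . . . .
    . . . . . . . . . . . .
    . . . . . . . . . . . .
    . . . . . . . . . . . .
T1:
  2·area = 42
  edge (5, 8)→(12, 8): d=(7,0) top-left  bias=+0
  edge (12, 8)→(22, 14): d=(10,6) right/bottom  bias=-1
  edge (22, 14)→(5, 8): d=(-17,-6) top-left  bias=+0
    (3,2)@(7, 5): e=[-21,0,63] → .  [on edge]
    (4,4)@(9, 9): e=[7,28,7] → X
    (5,4)@(11, 9): e=[7,16,19] → X
    (6,4)@(13, 9): e=[7,4,31] → X
    (7,4)@(15, 9): e=[7,-8,43] → .
    (4,5)@(9, 11): e=[21,48,-27] → .
    (5,5)@(11, 11): e=[21,36,-15] → .
    (6,5)@(13, 11): e=[21,24,-3] → .
    (7,5)@(15, 11): e=[21,12,9] → X
    (8,5)@(17, 11): e=[21,0,21] → .  [on edge]
    (7,6)@(15, 13): e=[35,32,-25] → .
  covered (4 px):
    . . . . . . . . . . . .
    . . . . . . . . . . . .
    . . . . . . . . . . . .
    . . . . . . . . . . . .
    . . . . X X X . . . . .
    . . . . . . . X . . . .
    . . . . . . . . . . . .
    . . . . . . . . . . . .
    . . . . . . . . . . . .

Answer: [[4,4],[5,4],[6,4],[7,5]]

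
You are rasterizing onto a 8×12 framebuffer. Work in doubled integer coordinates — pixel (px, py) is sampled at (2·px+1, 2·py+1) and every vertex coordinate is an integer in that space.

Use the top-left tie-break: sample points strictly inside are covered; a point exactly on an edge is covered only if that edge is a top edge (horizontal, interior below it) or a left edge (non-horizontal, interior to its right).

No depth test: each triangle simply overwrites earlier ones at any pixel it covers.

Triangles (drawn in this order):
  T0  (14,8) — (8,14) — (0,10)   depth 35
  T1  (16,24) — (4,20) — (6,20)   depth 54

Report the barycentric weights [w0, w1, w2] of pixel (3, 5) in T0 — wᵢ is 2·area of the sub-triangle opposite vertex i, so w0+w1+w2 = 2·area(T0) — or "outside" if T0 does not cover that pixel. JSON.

T0:
  2·area = 72
  edge (14, 8)→(8, 14): d=(-6,6) right/bottom  bias=-1
  edge (8, 14)→(0, 10): d=(-8,-4) top-left  bias=+0
  edge (0, 10)→(14, 8): d=(14,-2) top-left  bias=+0
    (7,3)@(15, 7): e=[0,84,-12] → ·  [on edge]
    (3,4)@(7, 9): e=[36,36,0] → #  [on edge]
    (4,4)@(9, 9): e=[24,44,4] → #
    (5,4)@(11, 9): e=[12,52,8] → #
    (6,4)@(13, 9): e=[0,60,12] → ·  [on edge]
    (1,5)@(3, 11): e=[48,4,20] → #
    (2,5)@(5, 11): e=[36,12,24] → #
    (5,5)@(11, 11): e=[0,36,36] → ·  [on edge]
    (1,6)@(3, 13): e=[36,-12,48] → ·
    (2,6)@(5, 13): e=[24,-4,52] → ·
    (3,6)@(7, 13): e=[12,4,56] → #
    (4,6)@(9, 13): e=[0,12,60] → ·  [on edge]
    (3,7)@(7, 15): e=[0,-12,84] → ·  [on edge]
    (2,8)@(5, 17): e=[0,-36,108] → ·  [on edge]
    (1,9)@(3, 19): e=[0,-60,132] → ·  [on edge]
    (0,10)@(1, 21): e=[0,-84,156] → ·  [on edge]
  covered (8 px):
    · · · · · · · ·
    · · · · · · · ·
    · · · · · · · ·
    · · · · · · · ·
    · · · # # # · ·
    · # # # # · · ·
    · · · # · · · ·
    · · · · · · · ·
    · · · · · · · ·
    · · · · · · · ·
    · · · · · · · ·
    · · · · · · · ·
T1:
  2·area = 8
  edge (16, 24)→(4, 20): d=(-12,-4) top-left  bias=+0
  edge (4, 20)→(6, 20): d=(2,0) top-left  bias=+0
  edge (6, 20)→(16, 24): d=(10,4) right/bottom  bias=-1
    (0,9)@(1, 19): e=[0,-2,10] → ·  [on edge]
    (3,10)@(7, 21): e=[0,2,6] → #  [on edge]
    (4,10)@(9, 21): e=[8,2,-2] → ·
    (3,11)@(7, 23): e=[-24,6,26] → ·
    (6,11)@(13, 23): e=[0,6,2] → #  [on edge]
    (7,11)@(15, 23): e=[8,6,-6] → ·
  covered (2 px):
    · · · · · · · ·
    · · · · · · · ·
    · · · · · · · ·
    · · · · · · · ·
    · · · · · · · ·
    · · · · · · · ·
    · · · · · · · ·
    · · · · · · · ·
    · · · · · · · ·
    · · · · · · · ·
    · · · # · · · ·
    · · · · · · # ·

Answer: [20,28,24]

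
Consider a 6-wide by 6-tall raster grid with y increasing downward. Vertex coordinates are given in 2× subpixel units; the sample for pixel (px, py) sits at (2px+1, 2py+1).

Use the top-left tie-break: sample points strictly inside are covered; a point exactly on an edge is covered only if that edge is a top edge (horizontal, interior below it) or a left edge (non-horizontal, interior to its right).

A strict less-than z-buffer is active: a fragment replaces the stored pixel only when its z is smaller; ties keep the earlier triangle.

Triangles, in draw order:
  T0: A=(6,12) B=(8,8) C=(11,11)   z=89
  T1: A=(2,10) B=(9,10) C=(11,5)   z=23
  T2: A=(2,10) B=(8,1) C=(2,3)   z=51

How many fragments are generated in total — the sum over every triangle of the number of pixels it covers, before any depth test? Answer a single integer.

T0:
  2·area = 18
  edge (6, 12)→(8, 8): d=(2,-4) top-left  bias=+0
  edge (8, 8)→(11, 11): d=(3,3) right/bottom  bias=-1
  edge (11, 11)→(6, 12): d=(-5,1) right/bottom  bias=-1
    (0,0)@(1, 1): e=[-42,0,60] → ·  [on edge]
    (1,1)@(3, 3): e=[-30,0,48] → ·  [on edge]
    (2,2)@(5, 5): e=[-18,0,36] → ·  [on edge]
    (3,3)@(7, 7): e=[-6,0,24] → ·  [on edge]
    (4,4)@(9, 9): e=[6,0,12] → ·  [on edge]
    (3,5)@(7, 11): e=[2,12,4] → #
    (4,5)@(9, 11): e=[10,6,2] → #
    (5,5)@(11, 11): e=[18,0,0] → ·  [on edge]
  covered (2 px):
    · · · · · ·
    · · · · · ·
    · · · · · ·
    · · · · · ·
    · · · · · ·
    · · · # # ·
T1:
  2·area = 35  (B↔C swapped to make it positive)
  edge (2, 10)→(11, 5): d=(9,-5) top-left  bias=+0
  edge (11, 5)→(9, 10): d=(-2,5) right/bottom  bias=-1
  edge (9, 10)→(2, 10): d=(-7,0) right/bottom  bias=-1
    (5,2)@(11, 5): e=[0,0,35] → ·  [on edge]
    (4,3)@(9, 7): e=[8,6,21] → #
    (5,3)@(11, 7): e=[18,-4,21] → ·
    (2,4)@(5, 9): e=[6,22,7] → #
    (3,4)@(7, 9): e=[16,12,7] → #
    (5,4)@(11, 9): e=[36,-8,7] → ·
    (2,5)@(5, 11): e=[24,18,-7] → ·
    (3,5)@(7, 11): e=[34,8,-7] → ·
    (4,5)@(9, 11): e=[44,-2,-7] → ·
  covered (4 px):
    · · · · · ·
    · · · · · ·
    · · · · · ·
    · · · · # ·
    · · # # # ·
    · · · · · ·
T2:
  2·area = 42  (B↔C swapped to make it positive)
  edge (2, 10)→(2, 3): d=(0,-7) top-left  bias=+0
  edge (2, 3)→(8, 1): d=(6,-2) top-left  bias=+0
  edge (8, 1)→(2, 10): d=(-6,9) right/bottom  bias=-1
    (1,1)@(3, 3): e=[7,2,33] → #
    (2,1)@(5, 3): e=[21,6,15] → #
    (3,1)@(7, 3): e=[35,10,-3] → ·
    (1,2)@(3, 5): e=[7,14,21] → #
    (3,2)@(7, 5): e=[35,22,-15] → ·
    (1,3)@(3, 7): e=[7,26,9] → #
    (2,3)@(5, 7): e=[21,30,-9] → ·
    (1,4)@(3, 9): e=[7,38,-3] → ·
  covered (5 px):
    · · · · · ·
    · # # · · ·
    · # # · · ·
    · # · · · ·
    · · · · · ·
    · · · · · ·

Result: 11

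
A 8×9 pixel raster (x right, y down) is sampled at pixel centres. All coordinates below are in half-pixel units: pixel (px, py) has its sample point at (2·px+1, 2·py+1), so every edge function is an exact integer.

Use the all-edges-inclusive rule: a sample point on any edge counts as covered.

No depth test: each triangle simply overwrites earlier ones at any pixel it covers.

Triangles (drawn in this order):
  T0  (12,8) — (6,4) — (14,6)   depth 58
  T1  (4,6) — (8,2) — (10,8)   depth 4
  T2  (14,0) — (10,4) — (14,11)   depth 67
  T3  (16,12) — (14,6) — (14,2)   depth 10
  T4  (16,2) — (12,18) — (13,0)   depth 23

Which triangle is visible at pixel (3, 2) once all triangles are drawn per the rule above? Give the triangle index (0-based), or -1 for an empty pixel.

T0:
  2·area = 20
  edge (12, 8)→(6, 4): d=(-6,-4) inclusive
  edge (6, 4)→(14, 6): d=(8,2) inclusive
  edge (14, 6)→(12, 8): d=(-2,2) inclusive
    (4,2)@(9, 5): e=[6,2,12] → █
    (5,2)@(11, 5): e=[14,-2,8] → ·
    (7,2)@(15, 5): e=[30,-10,0] → ·  [on edge]
    (4,3)@(9, 7): e=[-6,18,8] → ·
    (5,3)@(11, 7): e=[2,14,4] → █
    (6,3)@(13, 7): e=[10,10,0] → █  [on edge]
    (7,3)@(15, 7): e=[18,6,-4] → ·
    (5,4)@(11, 9): e=[-10,30,0] → ·  [on edge]
    (6,4)@(13, 9): e=[-2,26,-4] → ·
    (4,5)@(9, 11): e=[-30,50,0] → ·  [on edge]
    (3,6)@(7, 13): e=[-50,70,0] → ·  [on edge]
    (2,7)@(5, 15): e=[-70,90,0] → ·  [on edge]
    (1,8)@(3, 17): e=[-90,110,0] → ·  [on edge]
  covered (3 px):
    · · · · · · · ·
    · · · · · · · ·
    · · · · █ · · ·
    · · · · · █ █ ·
    · · · · · · · ·
    · · · · · · · ·
    · · · · · · · ·
    · · · · · · · ·
    · · · · · · · ·
T1:
  2·area = 32
  edge (4, 6)→(8, 2): d=(4,-4) inclusive
  edge (8, 2)→(10, 8): d=(2,6) inclusive
  edge (10, 8)→(4, 6): d=(-6,-2) inclusive
    (4,0)@(9, 1): e=[0,-8,40] → ·  [on edge]
    (3,1)@(7, 3): e=[0,8,24] → █  [on edge]
    (4,1)@(9, 3): e=[8,-4,28] → ·
    (0,2)@(1, 5): e=[-16,48,0] → ·  [on edge]
    (2,2)@(5, 5): e=[0,24,8] → █  [on edge]
    (4,2)@(9, 5): e=[16,0,16] → █  [on edge]
    (5,2)@(11, 5): e=[24,-12,20] → ·
    (1,3)@(3, 7): e=[0,40,-8] → ·  [on edge]
    (2,3)@(5, 7): e=[8,28,-4] → ·
    (3,3)@(7, 7): e=[16,16,0] → █  [on edge]
    (5,3)@(11, 7): e=[32,-8,8] → ·
    (0,4)@(1, 9): e=[0,56,-24] → ·  [on edge]
    (6,4)@(13, 9): e=[48,-16,0] → ·  [on edge]
    (5,5)@(11, 11): e=[48,0,-16] → ·  [on edge]
    (6,8)@(13, 17): e=[80,0,-48] → ·  [on edge]
  covered (6 px):
    · · · · · · · ·
    · · · █ · · · ·
    · · █ █ █ · · ·
    · · · █ █ · · ·
    · · · · · · · ·
    · · · · · · · ·
    · · · · · · · ·
    · · · · · · · ·
    · · · · · · · ·
T2:
  2·area = 44  (B↔C swapped to make it positive)
  edge (14, 0)→(14, 11): d=(0,11) inclusive
  edge (14, 11)→(10, 4): d=(-4,-7) inclusive
  edge (10, 4)→(14, 0): d=(4,-4) inclusive
    (6,0)@(13, 1): e=[11,33,0] → █  [on edge]
    (7,0)@(15, 1): e=[-11,47,8] → ·
    (5,1)@(11, 3): e=[33,11,0] → █  [on edge]
    (7,1)@(15, 3): e=[-11,39,16] → ·
    (4,2)@(9, 5): e=[55,-11,0] → ·  [on edge]
    (5,2)@(11, 5): e=[33,3,8] → █
    (7,2)@(15, 5): e=[-11,31,24] → ·
    (3,3)@(7, 7): e=[77,-33,0] → ·  [on edge]
    (5,3)@(11, 7): e=[33,-5,16] → ·
    (6,3)@(13, 7): e=[11,9,24] → █
    (7,3)@(15, 7): e=[-11,23,32] → ·
    (2,4)@(5, 9): e=[99,-55,0] → ·  [on edge]
    (1,5)@(3, 11): e=[121,-77,0] → ·  [on edge]
    (0,6)@(1, 13): e=[143,-99,0] → ·  [on edge]
  covered (7 px):
    · · · · · · █ ·
    · · · · · █ █ ·
    · · · · · █ █ ·
    · · · · · · █ ·
    · · · · · · █ ·
    · · · · · · · ·
    · · · · · · · ·
    · · · · · · · ·
    · · · · · · · ·
T3:
  2·area = 8
  edge (16, 12)→(14, 6): d=(-2,-6) inclusive
  edge (14, 6)→(14, 2): d=(0,-4) inclusive
  edge (14, 2)→(16, 12): d=(2,10) inclusive
    (6,1)@(13, 3): e=[0,-4,12] → ·  [on edge]
    (7,3)@(15, 7): e=[4,4,0] → █  [on edge]
    (7,4)@(15, 9): e=[0,4,4] → █  [on edge]
    (7,5)@(15, 11): e=[-4,4,8] → ·
  covered (2 px):
    · · · · · · · ·
    · · · · · · · ·
    · · · · · · · ·
    · · · · · · · █
    · · · · · · · █
    · · · · · · · ·
    · · · · · · · ·
    · · · · · · · ·
    · · · · · · · ·
T4:
  2·area = 56
  edge (16, 2)→(12, 18): d=(-4,16) inclusive
  edge (12, 18)→(13, 0): d=(1,-18) inclusive
  edge (13, 0)→(16, 2): d=(3,2) inclusive
    (6,0)@(13, 1): e=[52,1,3] → █
    (7,0)@(15, 1): e=[20,37,-1] → ·
    (6,1)@(13, 3): e=[44,3,9] → █
    (7,1)@(15, 3): e=[12,39,5] → █
    (6,2)@(13, 5): e=[36,5,15] → █
    (6,3)@(13, 7): e=[28,7,21] → █
    (7,3)@(15, 7): e=[-4,43,17] → ·
    (6,4)@(13, 9): e=[20,9,27] → █
    (7,4)@(15, 9): e=[-12,45,23] → ·
    (6,5)@(13, 11): e=[12,11,33] → █
    (7,5)@(15, 11): e=[-20,47,29] → ·
    (6,6)@(13, 13): e=[4,13,39] → █
  covered (9 px):
    · · · · · · █ ·
    · · · · · · █ █
    · · · · · · █ █
    · · · · · · █ ·
    · · · · · · █ ·
    · · · · · · █ ·
    · · · · · · █ ·
    · · · · · · · ·
    · · · · · · · ·

Z-buffer (winner per pixel, '.' = empty):
  . . . . . . 4 .
  . . . 1 . 2 4 4
  . . 1 1 1 2 4 4
  . . . 1 1 0 4 3
  . . . . . . 4 3
  . . . . . . 4 .
  . . . . . . 4 .
  . . . . . . . .
  . . . . . . . .

Result: 1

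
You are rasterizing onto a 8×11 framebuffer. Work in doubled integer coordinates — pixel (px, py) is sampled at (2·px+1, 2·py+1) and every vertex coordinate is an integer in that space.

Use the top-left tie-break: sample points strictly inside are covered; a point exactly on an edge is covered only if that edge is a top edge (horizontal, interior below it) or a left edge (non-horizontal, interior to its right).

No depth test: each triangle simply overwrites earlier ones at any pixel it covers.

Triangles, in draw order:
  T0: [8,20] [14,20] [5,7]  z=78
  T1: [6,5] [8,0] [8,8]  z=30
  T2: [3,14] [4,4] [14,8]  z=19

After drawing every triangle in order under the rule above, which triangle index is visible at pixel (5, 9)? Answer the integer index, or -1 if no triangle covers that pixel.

T0:
  2·area = 78  (B↔C swapped to make it positive)
  edge (8, 20)→(5, 7): d=(-3,-13) top-left  bias=+0
  edge (5, 7)→(14, 20): d=(9,13) right/bottom  bias=-1
  edge (14, 20)→(8, 20): d=(-6,0) right/bottom  bias=-1
    (2,3)@(5, 7): e=[0,0,78] → ·  [on edge]
    (3,5)@(7, 11): e=[14,10,54] → #
    (4,5)@(9, 11): e=[40,-16,54] → ·
    (3,6)@(7, 13): e=[8,28,42] → #
    (4,6)@(9, 13): e=[34,2,42] → #
    (5,6)@(11, 13): e=[60,-24,42] → ·
    (3,7)@(7, 15): e=[2,46,30] → #
    (5,7)@(11, 15): e=[54,-6,30] → ·
    (3,8)@(7, 17): e=[-4,64,18] → ·
    (4,8)@(9, 17): e=[22,38,18] → #
    (5,8)@(11, 17): e=[48,12,18] → #
    (6,8)@(13, 17): e=[74,-14,18] → ·
  covered (10 px):
    · · · · · · · ·
    · · · · · · · ·
    · · · · · · · ·
    · · · · · · · ·
    · · · · · · · ·
    · · · # · · · ·
    · · · # # · · ·
    · · · # # · · ·
    · · · · # # · ·
    · · · · # # # ·
    · · · · · · · ·
T1:
  2·area = 16
  edge (6, 5)→(8, 0): d=(2,-5) top-left  bias=+0
  edge (8, 0)→(8, 8): d=(0,8) right/bottom  bias=-1
  edge (8, 8)→(6, 5): d=(-2,-3) top-left  bias=+0
    (3,1)@(7, 3): e=[1,8,7] → #
    (4,1)@(9, 3): e=[11,-8,13] → ·
    (3,2)@(7, 5): e=[5,8,3] → #
    (4,2)@(9, 5): e=[15,-8,9] → ·
    (3,3)@(7, 7): e=[9,8,-1] → ·
  covered (2 px):
    · · · · · · · ·
    · · · # · · · ·
    · · · # · · · ·
    · · · · · · · ·
    · · · · · · · ·
    · · · · · · · ·
    · · · · · · · ·
    · · · · · · · ·
    · · · · · · · ·
    · · · · · · · ·
    · · · · · · · ·
T2:
  2·area = 104
  edge (3, 14)→(4, 4): d=(1,-10) top-left  bias=+0
  edge (4, 4)→(14, 8): d=(10,4) right/bottom  bias=-1
  edge (14, 8)→(3, 14): d=(-11,6) right/bottom  bias=-1
    (2,2)@(5, 5): e=[11,6,87] → #
    (3,2)@(7, 5): e=[31,-2,75] → ·
    (2,3)@(5, 7): e=[13,26,65] → #
    (3,3)@(7, 7): e=[33,18,53] → #
    (4,3)@(9, 7): e=[53,10,41] → #
    (5,3)@(11, 7): e=[73,2,29] → #
    (6,3)@(13, 7): e=[93,-6,17] → ·
    (2,4)@(5, 9): e=[15,46,43] → #
    (6,4)@(13, 9): e=[95,14,-5] → ·
    (2,5)@(5, 11): e=[17,66,21] → #
    (4,5)@(9, 11): e=[57,50,-3] → ·
    (5,5)@(11, 11): e=[77,42,-15] → ·
  covered (11 px):
    · · · · · · · ·
    · · · · · · · ·
    · · # · · · · ·
    · · # # # # · ·
    · · # # # # · ·
    · · # # · · · ·
    · · · · · · · ·
    · · · · · · · ·
    · · · · · · · ·
    · · · · · · · ·
    · · · · · · · ·

Z-buffer (winner per pixel, '.' = empty):
  . . . . . . . .
  . . . 1 . . . .
  . . 2 1 . . . .
  . . 2 2 2 2 . .
  . . 2 2 2 2 . .
  . . 2 2 . . . .
  . . . 0 0 . . .
  . . . 0 0 . . .
  . . . . 0 0 . .
  . . . . 0 0 0 .
  . . . . . . . .

Result: 0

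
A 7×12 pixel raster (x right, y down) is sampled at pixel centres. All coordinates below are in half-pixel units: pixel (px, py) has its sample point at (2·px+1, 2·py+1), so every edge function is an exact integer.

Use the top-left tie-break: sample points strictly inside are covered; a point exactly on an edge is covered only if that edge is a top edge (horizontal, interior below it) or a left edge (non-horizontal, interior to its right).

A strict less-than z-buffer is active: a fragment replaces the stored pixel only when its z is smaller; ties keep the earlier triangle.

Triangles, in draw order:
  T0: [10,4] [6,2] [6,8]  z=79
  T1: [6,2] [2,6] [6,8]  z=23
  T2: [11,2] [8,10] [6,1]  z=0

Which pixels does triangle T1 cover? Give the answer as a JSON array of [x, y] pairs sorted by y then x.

T0:
  2·area = 24  (B↔C swapped to make it positive)
  edge (10, 4)→(6, 8): d=(-4,4) right/bottom  bias=-1
  edge (6, 8)→(6, 2): d=(0,-6) top-left  bias=+0
  edge (6, 2)→(10, 4): d=(4,2) right/bottom  bias=-1
    (6,0)@(13, 1): e=[0,42,-18] → ·  [on edge]
    (3,1)@(7, 3): e=[16,6,2] → █
    (4,1)@(9, 3): e=[8,18,-2] → ·
    (5,1)@(11, 3): e=[0,30,-6] → ·  [on edge]
    (3,2)@(7, 5): e=[8,6,10] → █
    (4,2)@(9, 5): e=[0,18,6] → ·  [on edge]
    (3,3)@(7, 7): e=[0,6,18] → ·  [on edge]
    (2,4)@(5, 9): e=[0,-6,30] → ·  [on edge]
    (1,5)@(3, 11): e=[0,-18,42] → ·  [on edge]
    (0,6)@(1, 13): e=[0,-30,54] → ·  [on edge]
  covered (2 px):
    · · · · · · ·
    · · · █ · · ·
    · · · █ · · ·
    · · · · · · ·
    · · · · · · ·
    · · · · · · ·
    · · · · · · ·
    · · · · · · ·
    · · · · · · ·
    · · · · · · ·
    · · · · · · ·
    · · · · · · ·
T1:
  2·area = 24  (B↔C swapped to make it positive)
  edge (6, 2)→(6, 8): d=(0,6) right/bottom  bias=-1
  edge (6, 8)→(2, 6): d=(-4,-2) top-left  bias=+0
  edge (2, 6)→(6, 2): d=(4,-4) top-left  bias=+0
    (3,0)@(7, 1): e=[-6,30,0] → ·  [on edge]
    (2,1)@(5, 3): e=[6,18,0] → █  [on edge]
    (3,1)@(7, 3): e=[-6,22,8] → ·
    (1,2)@(3, 5): e=[18,6,0] → █  [on edge]
    (3,2)@(7, 5): e=[-6,14,16] → ·
    (0,3)@(1, 7): e=[30,-6,0] → ·  [on edge]
    (1,3)@(3, 7): e=[18,-2,8] → ·
    (2,3)@(5, 7): e=[6,2,16] → █
    (3,3)@(7, 7): e=[-6,6,24] → ·
    (2,4)@(5, 9): e=[6,-6,24] → ·
  covered (4 px):
    · · · · · · ·
    · · █ · · · ·
    · █ █ · · · ·
    · · █ · · · ·
    · · · · · · ·
    · · · · · · ·
    · · · · · · ·
    · · · · · · ·
    · · · · · · ·
    · · · · · · ·
    · · · · · · ·
    · · · · · · ·
T2:
  2·area = 43
  edge (11, 2)→(8, 10): d=(-3,8) right/bottom  bias=-1
  edge (8, 10)→(6, 1): d=(-2,-9) top-left  bias=+0
  edge (6, 1)→(11, 2): d=(5,1) right/bottom  bias=-1
    (3,1)@(7, 3): e=[29,5,9] → █
    (4,1)@(9, 3): e=[13,23,7] → █
    (5,1)@(11, 3): e=[-3,41,5] → ·
    (3,2)@(7, 5): e=[23,1,19] → █
    (5,2)@(11, 5): e=[-9,37,15] → ·
    (3,3)@(7, 7): e=[17,-3,29] → ·
    (4,3)@(9, 7): e=[1,15,27] → █
    (5,3)@(11, 7): e=[-15,33,25] → ·
    (4,4)@(9, 9): e=[-5,11,37] → ·
  covered (5 px):
    · · · · · · ·
    · · · █ █ · ·
    · · · █ █ · ·
    · · · · █ · ·
    · · · · · · ·
    · · · · · · ·
    · · · · · · ·
    · · · · · · ·
    · · · · · · ·
    · · · · · · ·
    · · · · · · ·
    · · · · · · ·

Answer: [[2,1],[1,2],[2,2],[2,3]]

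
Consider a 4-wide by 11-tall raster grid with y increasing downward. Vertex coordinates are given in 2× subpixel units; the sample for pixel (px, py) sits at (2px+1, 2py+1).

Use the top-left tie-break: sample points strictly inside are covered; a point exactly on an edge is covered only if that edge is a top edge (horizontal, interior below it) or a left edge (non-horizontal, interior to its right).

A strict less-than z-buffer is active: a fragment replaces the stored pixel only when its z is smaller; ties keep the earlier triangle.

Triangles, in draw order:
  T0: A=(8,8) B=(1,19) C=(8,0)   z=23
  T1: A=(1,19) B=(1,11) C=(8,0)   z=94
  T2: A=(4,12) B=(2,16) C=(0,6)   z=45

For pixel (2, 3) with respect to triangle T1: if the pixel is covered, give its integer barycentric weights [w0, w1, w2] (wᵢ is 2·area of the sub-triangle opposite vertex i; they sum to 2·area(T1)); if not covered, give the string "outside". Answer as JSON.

T0:
  2·area = 56
  edge (8, 8)→(1, 19): d=(-7,11) right/bottom  bias=-1
  edge (1, 19)→(8, 0): d=(7,-19) top-left  bias=+0
  edge (8, 0)→(8, 8): d=(0,8) right/bottom  bias=-1
    (3,1)@(7, 3): e=[46,2,8] → █
    (3,2)@(7, 5): e=[32,16,8] → █
    (3,3)@(7, 7): e=[18,30,8] → █
    (2,4)@(5, 9): e=[26,6,24] → █
    (2,5)@(5, 11): e=[12,20,24] → █
    (3,5)@(7, 11): e=[-10,58,8] → ·
    (2,6)@(5, 13): e=[-2,34,24] → ·
    (1,7)@(3, 15): e=[6,10,40] → █
    (2,7)@(5, 15): e=[-16,48,24] → ·
    (1,8)@(3, 17): e=[-8,24,40] → ·
    (0,9)@(1, 19): e=[0,0,56] → ·  [on edge]
  covered (7 px):
    · · · ·
    · · · █
    · · · █
    · · · █
    · · █ █
    · · █ ·
    · · · ·
    · █ · ·
    · · · ·
    · · · ·
    · · · ·
T1:
  2·area = 56
  edge (1, 19)→(1, 11): d=(0,-8) top-left  bias=+0
  edge (1, 11)→(8, 0): d=(7,-11) top-left  bias=+0
  edge (8, 0)→(1, 19): d=(-7,19) right/bottom  bias=-1
    (0,0)@(1, 1): e=[0,-70,126] → ·  [on edge]
    (0,1)@(1, 3): e=[0,-56,112] → ·  [on edge]
    (0,2)@(1, 5): e=[0,-42,98] → ·  [on edge]
    (2,2)@(5, 5): e=[32,2,22] → █
    (3,2)@(7, 5): e=[48,24,-16] → ·
    (0,3)@(1, 7): e=[0,-28,84] → ·  [on edge]
    (2,3)@(5, 7): e=[32,16,8] → █
    (3,3)@(7, 7): e=[48,38,-30] → ·
    (0,4)@(1, 9): e=[0,-14,70] → ·  [on edge]
    (1,4)@(3, 9): e=[16,8,32] → █
    (2,4)@(5, 9): e=[32,30,-6] → ·
    (0,5)@(1, 11): e=[0,0,56] → █  [on edge]
    (0,6)@(1, 13): e=[0,14,42] → █  [on edge]
    (0,7)@(1, 15): e=[0,28,28] → █  [on edge]
    (0,8)@(1, 17): e=[0,42,14] → █  [on edge]
    (0,9)@(1, 19): e=[0,56,0] → ·  [on edge]
    (0,10)@(1, 21): e=[0,70,-14] → ·  [on edge]
  covered (9 px):
    · · · ·
    · · · ·
    · · █ ·
    · · █ ·
    · █ · ·
    █ █ · ·
    █ █ · ·
    █ · · ·
    █ · · ·
    · · · ·
    · · · ·
T2:
  2·area = 28
  edge (4, 12)→(2, 16): d=(-2,4) right/bottom  bias=-1
  edge (2, 16)→(0, 6): d=(-2,-10) top-left  bias=+0
  edge (0, 6)→(4, 12): d=(4,6) right/bottom  bias=-1
    (0,4)@(1, 9): e=[18,4,6] → █
    (1,4)@(3, 9): e=[10,24,-6] → ·
    (0,5)@(1, 11): e=[14,0,14] → █  [on edge]
    (1,5)@(3, 11): e=[6,20,2] → █
    (2,5)@(5, 11): e=[-2,40,-10] → ·
    (0,6)@(1, 13): e=[10,-4,22] → ·
    (1,6)@(3, 13): e=[2,16,10] → █
    (2,6)@(5, 13): e=[-6,36,-2] → ·
    (1,7)@(3, 15): e=[-2,12,18] → ·
    (1,10)@(3, 21): e=[-14,0,42] → ·  [on edge]
  covered (4 px):
    · · · ·
    · · · ·
    · · · ·
    · · · ·
    █ · · ·
    █ █ · ·
    · █ · ·
    · · · ·
    · · · ·
    · · · ·
    · · · ·

Result: [16,8,32]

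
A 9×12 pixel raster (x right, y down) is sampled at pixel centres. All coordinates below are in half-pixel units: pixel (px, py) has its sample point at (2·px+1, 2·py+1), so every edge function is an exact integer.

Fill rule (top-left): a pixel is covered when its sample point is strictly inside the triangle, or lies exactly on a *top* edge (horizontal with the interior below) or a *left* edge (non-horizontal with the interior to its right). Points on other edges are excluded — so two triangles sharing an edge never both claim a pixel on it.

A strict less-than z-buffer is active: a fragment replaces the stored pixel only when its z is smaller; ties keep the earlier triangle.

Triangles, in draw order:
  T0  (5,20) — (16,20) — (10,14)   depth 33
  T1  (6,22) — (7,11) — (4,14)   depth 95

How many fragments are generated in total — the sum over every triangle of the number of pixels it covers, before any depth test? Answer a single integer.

T0:
  2·area = 66  (B↔C swapped to make it positive)
  edge (5, 20)→(10, 14): d=(5,-6) top-left  bias=+0
  edge (10, 14)→(16, 20): d=(6,6) right/bottom  bias=-1
  edge (16, 20)→(5, 20): d=(-11,0) right/bottom  bias=-1
    (0,2)@(1, 5): e=[-99,0,165] → .  [on edge]
    (1,3)@(3, 7): e=[-77,0,143] → .  [on edge]
    (2,4)@(5, 9): e=[-55,0,121] → .  [on edge]
    (3,5)@(7, 11): e=[-33,0,99] → .  [on edge]
    (4,6)@(9, 13): e=[-11,0,77] → .  [on edge]
    (5,7)@(11, 15): e=[11,0,55] → .  [on edge]
    (4,8)@(9, 17): e=[9,24,33] → X
    (5,8)@(11, 17): e=[21,12,33] → X
    (6,8)@(13, 17): e=[33,0,33] → .  [on edge]
    (3,9)@(7, 19): e=[7,48,11] → X
    (6,9)@(13, 19): e=[43,12,11] → X
    (7,9)@(15, 19): e=[55,0,11] → .  [on edge]
    (8,10)@(17, 21): e=[77,0,-11] → .  [on edge]
  covered (6 px):
    . . . . . . . . .
    . . . . . . . . .
    . . . . . . . . .
    . . . . . . . . .
    . . . . . . . . .
    . . . . . . . . .
    . . . . . . . . .
    . . . . . . . . .
    . . . . X X . . .
    . . . X X X X . .
    . . . . . . . . .
    . . . . . . . . .
T1:
  2·area = 30  (B↔C swapped to make it positive)
  edge (6, 22)→(4, 14): d=(-2,-8) top-left  bias=+0
  edge (4, 14)→(7, 11): d=(3,-3) top-left  bias=+0
  edge (7, 11)→(6, 22): d=(-1,11) right/bottom  bias=-1
    (8,0)@(17, 1): e=[130,0,-100] → .  [on edge]
    (7,1)@(15, 3): e=[110,0,-80] → .  [on edge]
    (6,2)@(13, 5): e=[90,0,-60] → .  [on edge]
    (5,3)@(11, 7): e=[70,0,-40] → .  [on edge]
    (4,4)@(9, 9): e=[50,0,-20] → .  [on edge]
    (3,5)@(7, 11): e=[30,0,0] → .  [on edge]
    (2,6)@(5, 13): e=[10,0,20] → X  [on edge]
    (3,6)@(7, 13): e=[26,6,-2] → .
    (1,7)@(3, 15): e=[-10,0,40] → .  [on edge]
    (2,7)@(5, 15): e=[6,6,18] → X
    (3,7)@(7, 15): e=[22,12,-4] → .
    (0,8)@(1, 17): e=[-30,0,60] → .  [on edge]
  covered (3 px):
    . . . . . . . . .
    . . . . . . . . .
    . . . . . . . . .
    . . . . . . . . .
    . . . . . . . . .
    . . . . . . . . .
    . . X . . . . . .
    . . X . . . . . .
    . . X . . . . . .
    . . . . . . . . .
    . . . . . . . . .
    . . . . . . . . .

Answer: 9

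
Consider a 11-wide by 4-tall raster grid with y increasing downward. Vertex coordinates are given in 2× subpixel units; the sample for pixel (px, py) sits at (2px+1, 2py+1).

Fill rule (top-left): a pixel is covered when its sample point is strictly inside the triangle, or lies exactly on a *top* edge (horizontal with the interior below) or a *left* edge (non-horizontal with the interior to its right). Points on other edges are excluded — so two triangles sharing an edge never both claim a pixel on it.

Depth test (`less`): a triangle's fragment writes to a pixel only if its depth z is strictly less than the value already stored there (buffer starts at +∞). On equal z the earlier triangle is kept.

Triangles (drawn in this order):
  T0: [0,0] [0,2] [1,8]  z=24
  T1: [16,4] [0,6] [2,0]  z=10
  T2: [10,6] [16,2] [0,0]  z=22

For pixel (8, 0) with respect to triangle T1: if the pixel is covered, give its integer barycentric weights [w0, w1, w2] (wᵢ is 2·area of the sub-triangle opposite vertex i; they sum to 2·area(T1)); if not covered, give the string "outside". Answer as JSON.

T0:
  2·area = 2  (B↔C swapped to make it positive)
  edge (0, 0)→(1, 8): d=(1,8) right/bottom  bias=-1
  edge (1, 8)→(0, 2): d=(-1,-6) top-left  bias=+0
  edge (0, 2)→(0, 0): d=(0,-2) top-left  bias=+0
  covered (0 px):
    · · · · · · · · · · ·
    · · · · · · · · · · ·
    · · · · · · · · · · ·
    · · · · · · · · · · ·
T1:
  2·area = 92
  edge (16, 4)→(0, 6): d=(-16,2) right/bottom  bias=-1
  edge (0, 6)→(2, 0): d=(2,-6) top-left  bias=+0
  edge (2, 0)→(16, 4): d=(14,4) right/bottom  bias=-1
    (1,0)@(3, 1): e=[74,8,10] → #
    (2,0)@(5, 1): e=[70,20,2] → #
    (3,0)@(7, 1): e=[66,32,-6] → ·
    (0,1)@(1, 3): e=[46,0,46] → #  [on edge]
    (3,1)@(7, 3): e=[34,36,22] → #
    (4,1)@(9, 3): e=[30,48,14] → #
    (5,1)@(11, 3): e=[26,60,6] → #
    (6,1)@(13, 3): e=[22,72,-2] → ·
    (0,2)@(1, 5): e=[14,4,74] → #
    (4,2)@(9, 5): e=[-2,52,42] → ·
    (5,2)@(11, 5): e=[-6,64,34] → ·
    (0,3)@(1, 7): e=[-18,8,102] → ·
  covered (12 px):
    · # # · · · · · · · ·
    # # # # # # · · · · ·
    # # # # · · · · · · ·
    · · · · · · · · · · ·
T2:
  2·area = 76  (B↔C swapped to make it positive)
  edge (10, 6)→(0, 0): d=(-10,-6) top-left  bias=+0
  edge (0, 0)→(16, 2): d=(16,2) right/bottom  bias=-1
  edge (16, 2)→(10, 6): d=(-6,4) right/bottom  bias=-1
    (1,0)@(3, 1): e=[8,10,58] → #
    (2,0)@(5, 1): e=[20,6,50] → #
    (3,0)@(7, 1): e=[32,2,42] → #
    (4,0)@(9, 1): e=[44,-2,34] → ·
    (1,1)@(3, 3): e=[-12,42,46] → ·
    (2,1)@(5, 3): e=[0,38,38] → #  [on edge]
    (4,1)@(9, 3): e=[24,30,22] → #
    (5,1)@(11, 3): e=[36,26,14] → #
    (6,1)@(13, 3): e=[48,22,6] → #
    (7,1)@(15, 3): e=[60,18,-2] → ·
    (2,2)@(5, 5): e=[-20,70,26] → ·
    (3,2)@(7, 5): e=[-8,66,18] → ·
  covered (10 px):
    · # # # · · · · · · ·
    · · # # # # # · · · ·
    · · · · # # · · · · ·
    · · · · · · · · · · ·

Answer: "outside"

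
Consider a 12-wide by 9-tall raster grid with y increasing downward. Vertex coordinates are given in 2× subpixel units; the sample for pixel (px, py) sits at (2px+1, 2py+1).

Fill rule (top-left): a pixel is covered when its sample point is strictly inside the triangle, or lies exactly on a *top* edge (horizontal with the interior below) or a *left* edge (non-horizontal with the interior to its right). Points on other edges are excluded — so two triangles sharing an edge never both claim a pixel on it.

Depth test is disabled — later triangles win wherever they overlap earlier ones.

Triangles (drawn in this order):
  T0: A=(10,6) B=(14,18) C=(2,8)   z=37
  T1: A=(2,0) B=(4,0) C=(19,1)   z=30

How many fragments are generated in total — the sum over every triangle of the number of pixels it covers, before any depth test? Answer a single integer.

T0:
  2·area = 104
  edge (10, 6)→(14, 18): d=(4,12) right/bottom  bias=-1
  edge (14, 18)→(2, 8): d=(-12,-10) top-left  bias=+0
  edge (2, 8)→(10, 6): d=(8,-2) top-left  bias=+0
    (4,1)@(9, 3): e=[0,130,-26] → .  [on edge]
    (3,3)@(7, 7): e=[40,62,2] → X
    (4,3)@(9, 7): e=[16,82,6] → X
    (5,3)@(11, 7): e=[-8,102,10] → .
    (2,4)@(5, 9): e=[72,18,14] → X
    (5,4)@(11, 9): e=[0,78,26] → .  [on edge]
    (2,5)@(5, 11): e=[80,-6,30] → .
    (3,5)@(7, 11): e=[56,14,34] → X
    (5,5)@(11, 11): e=[8,54,42] → X
    (6,5)@(13, 11): e=[-16,74,46] → .
    (3,6)@(7, 13): e=[64,-10,50] → .
    (4,6)@(9, 13): e=[40,10,54] → X
    (6,7)@(13, 15): e=[0,26,78] → .  [on edge]
  covered (12 px):
    . . . . . . . . . . . .
    . . . . . . . . . . . .
    . . . . . . . . . . . .
    . . . X X . . . . . . .
    . . X X X . . . . . . .
    . . . X X X . . . . . .
    . . . . X X . . . . . .
    . . . . . X . . . . . .
    . . . . . . X . . . . .
T1:
  2·area = 2
  edge (2, 0)→(4, 0): d=(2,0) top-left  bias=+0
  edge (4, 0)→(19, 1): d=(15,1) right/bottom  bias=-1
  edge (19, 1)→(2, 0): d=(-17,-1) top-left  bias=+0
    (9,0)@(19, 1): e=[2,0,0] → .  [on edge]
  covered (0 px):
    . . . . . . . . . . . .
    . . . . . . . . . . . .
    . . . . . . . . . . . .
    . . . . . . . . . . . .
    . . . . . . . . . . . .
    . . . . . . . . . . . .
    . . . . . . . . . . . .
    . . . . . . . . . . . .
    . . . . . . . . . . . .

Answer: 12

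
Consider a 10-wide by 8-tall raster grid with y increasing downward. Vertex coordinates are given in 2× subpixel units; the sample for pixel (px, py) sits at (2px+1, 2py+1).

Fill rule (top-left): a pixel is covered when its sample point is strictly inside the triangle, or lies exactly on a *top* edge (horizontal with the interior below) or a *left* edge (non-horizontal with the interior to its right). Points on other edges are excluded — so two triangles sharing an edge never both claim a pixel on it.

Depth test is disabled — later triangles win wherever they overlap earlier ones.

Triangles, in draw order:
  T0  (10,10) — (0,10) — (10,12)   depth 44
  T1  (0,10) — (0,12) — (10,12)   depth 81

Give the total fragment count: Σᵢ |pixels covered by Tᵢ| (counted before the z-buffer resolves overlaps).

T0:
  2·area = 20  (B↔C swapped to make it positive)
  edge (10, 10)→(10, 12): d=(0,2) right/bottom  bias=-1
  edge (10, 12)→(0, 10): d=(-10,-2) top-left  bias=+0
  edge (0, 10)→(10, 10): d=(10,0) top-left  bias=+0
    (2,5)@(5, 11): e=[10,0,10] → █  [on edge]
    (3,5)@(7, 11): e=[6,4,10] → █
    (4,5)@(9, 11): e=[2,8,10] → █
    (5,5)@(11, 11): e=[-2,12,10] → ·
    (2,6)@(5, 13): e=[10,-20,30] → ·
    (3,6)@(7, 13): e=[6,-16,30] → ·
    (4,6)@(9, 13): e=[2,-12,30] → ·
    (7,6)@(15, 13): e=[-10,0,30] → ·  [on edge]
  covered (3 px):
    · · · · · · · · · ·
    · · · · · · · · · ·
    · · · · · · · · · ·
    · · · · · · · · · ·
    · · · · · · · · · ·
    · · █ █ █ · · · · ·
    · · · · · · · · · ·
    · · · · · · · · · ·
T1:
  2·area = 20  (B↔C swapped to make it positive)
  edge (0, 10)→(10, 12): d=(10,2) right/bottom  bias=-1
  edge (10, 12)→(0, 12): d=(-10,0) right/bottom  bias=-1
  edge (0, 12)→(0, 10): d=(0,-2) top-left  bias=+0
    (0,5)@(1, 11): e=[8,10,2] → █
    (1,5)@(3, 11): e=[4,10,6] → █
    (2,5)@(5, 11): e=[0,10,10] → ·  [on edge]
    (0,6)@(1, 13): e=[28,-10,2] → ·
    (1,6)@(3, 13): e=[24,-10,6] → ·
    (7,6)@(15, 13): e=[0,-10,30] → ·  [on edge]
  covered (2 px):
    · · · · · · · · · ·
    · · · · · · · · · ·
    · · · · · · · · · ·
    · · · · · · · · · ·
    · · · · · · · · · ·
    █ █ · · · · · · · ·
    · · · · · · · · · ·
    · · · · · · · · · ·

Result: 5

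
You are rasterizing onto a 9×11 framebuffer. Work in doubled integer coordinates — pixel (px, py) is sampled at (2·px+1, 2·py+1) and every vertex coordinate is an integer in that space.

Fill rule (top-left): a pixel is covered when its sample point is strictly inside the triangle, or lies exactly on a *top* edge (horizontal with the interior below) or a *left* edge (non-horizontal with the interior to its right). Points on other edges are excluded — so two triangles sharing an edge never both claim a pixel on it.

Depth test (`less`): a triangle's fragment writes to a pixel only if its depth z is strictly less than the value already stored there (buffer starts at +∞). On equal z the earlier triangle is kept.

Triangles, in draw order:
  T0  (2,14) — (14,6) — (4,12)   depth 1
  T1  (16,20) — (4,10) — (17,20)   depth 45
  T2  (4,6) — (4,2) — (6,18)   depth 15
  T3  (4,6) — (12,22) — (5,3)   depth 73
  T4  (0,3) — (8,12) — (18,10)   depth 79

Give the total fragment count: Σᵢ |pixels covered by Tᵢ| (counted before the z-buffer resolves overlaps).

T0:
  2·area = 8  (B↔C swapped to make it positive)
  edge (2, 14)→(4, 12): d=(2,-2) top-left  bias=+0
  edge (4, 12)→(14, 6): d=(10,-6) top-left  bias=+0
  edge (14, 6)→(2, 14): d=(-12,8) right/bottom  bias=-1
    (7,0)@(15, 1): e=[0,-44,52] → ·  [on edge]
    (6,1)@(13, 3): e=[0,-36,44] → ·  [on edge]
    (5,2)@(11, 5): e=[0,-28,36] → ·  [on edge]
    (4,3)@(9, 7): e=[0,-20,28] → ·  [on edge]
    (3,4)@(7, 9): e=[0,-12,20] → ·  [on edge]
    (4,4)@(9, 9): e=[4,0,4] → #  [on edge]
    (5,4)@(11, 9): e=[8,12,-12] → ·
    (2,5)@(5, 11): e=[0,-4,12] → ·  [on edge]
    (4,5)@(9, 11): e=[8,20,-20] → ·
    (1,6)@(3, 13): e=[0,4,4] → #  [on edge]
    (2,6)@(5, 13): e=[4,16,-12] → ·
    (0,7)@(1, 15): e=[0,12,-4] → ·  [on edge]
  covered (2 px):
    · · · · · · · · ·
    · · · · · · · · ·
    · · · · · · · · ·
    · · · · · · · · ·
    · · · · # · · · ·
    · · · · · · · · ·
    · # · · · · · · ·
    · · · · · · · · ·
    · · · · · · · · ·
    · · · · · · · · ·
    · · · · · · · · ·
T1:
  2·area = 10
  edge (16, 20)→(4, 10): d=(-12,-10) top-left  bias=+0
  edge (4, 10)→(17, 20): d=(13,10) right/bottom  bias=-1
  edge (17, 20)→(16, 20): d=(-1,0) right/bottom  bias=-1
    (6,8)@(13, 17): e=[6,1,3] → #
    (7,8)@(15, 17): e=[26,-19,3] → ·
    (6,9)@(13, 19): e=[-18,27,1] → ·
    (7,9)@(15, 19): e=[2,7,1] → #
    (8,9)@(17, 19): e=[22,-13,1] → ·
    (7,10)@(15, 21): e=[-22,33,-1] → ·
  covered (2 px):
    · · · · · · · · ·
    · · · · · · · · ·
    · · · · · · · · ·
    · · · · · · · · ·
    · · · · · · · · ·
    · · · · · · · · ·
    · · · · · · · · ·
    · · · · · · · · ·
    · · · · · · # · ·
    · · · · · · · # ·
    · · · · · · · · ·
T2:
  2·area = 8
  edge (4, 6)→(4, 2): d=(0,-4) top-left  bias=+0
  edge (4, 2)→(6, 18): d=(2,16) right/bottom  bias=-1
  edge (6, 18)→(4, 6): d=(-2,-12) top-left  bias=+0
    (2,5)@(5, 11): e=[4,2,2] → #
    (3,5)@(7, 11): e=[12,-30,26] → ·
    (2,6)@(5, 13): e=[4,6,-2] → ·
  covered (1 px):
    · · · · · · · · ·
    · · · · · · · · ·
    · · · · · · · · ·
    · · · · · · · · ·
    · · · · · · · · ·
    · · # · · · · · ·
    · · · · · · · · ·
    · · · · · · · · ·
    · · · · · · · · ·
    · · · · · · · · ·
    · · · · · · · · ·
T3:
  2·area = 40  (B↔C swapped to make it positive)
  edge (4, 6)→(5, 3): d=(1,-3) top-left  bias=+0
  edge (5, 3)→(12, 22): d=(7,19) right/bottom  bias=-1
  edge (12, 22)→(4, 6): d=(-8,-16) top-left  bias=+0
    (2,1)@(5, 3): e=[0,0,40] → ·  [on edge]
    (2,2)@(5, 5): e=[2,14,24] → #
    (3,2)@(7, 5): e=[8,-24,56] → ·
    (2,3)@(5, 7): e=[4,28,8] → #
    (3,3)@(7, 7): e=[10,-10,40] → ·
    (1,4)@(3, 9): e=[0,80,-40] → ·  [on edge]
    (2,4)@(5, 9): e=[6,42,-8] → ·
    (3,4)@(7, 9): e=[12,4,24] → #
    (4,4)@(9, 9): e=[18,-34,56] → ·
    (3,5)@(7, 11): e=[14,18,8] → #
    (4,5)@(9, 11): e=[20,-20,40] → ·
    (3,6)@(7, 13): e=[16,32,-8] → ·
    (0,7)@(1, 15): e=[0,160,-120] → ·  [on edge]
  covered (5 px):
    · · · · · · · · ·
    · · · · · · · · ·
    · · # · · · · · ·
    · · # · · · · · ·
    · · · # · · · · ·
    · · · # · · · · ·
    · · · · · · · · ·
    · · · · # · · · ·
    · · · · · · · · ·
    · · · · · · · · ·
    · · · · · · · · ·
T4:
  2·area = 106  (B↔C swapped to make it positive)
  edge (0, 3)→(18, 10): d=(18,7) right/bottom  bias=-1
  edge (18, 10)→(8, 12): d=(-10,2) right/bottom  bias=-1
  edge (8, 12)→(0, 3): d=(-8,-9) top-left  bias=+0
    (1,2)@(3, 5): e=[15,80,11] → #
    (2,2)@(5, 5): e=[1,76,29] → #
    (3,2)@(7, 5): e=[-13,72,47] → ·
    (1,3)@(3, 7): e=[51,60,-5] → ·
    (2,3)@(5, 7): e=[37,56,13] → #
    (3,3)@(7, 7): e=[23,52,31] → #
    (4,3)@(9, 7): e=[9,48,49] → #
    (5,3)@(11, 7): e=[-5,44,67] → ·
    (2,4)@(5, 9): e=[73,36,-3] → ·
    (3,4)@(7, 9): e=[59,32,15] → #
    (5,4)@(11, 9): e=[31,24,51] → #
    (6,4)@(13, 9): e=[17,20,69] → #
    (6,5)@(13, 11): e=[53,0,53] → ·  [on edge]
    (1,6)@(3, 13): e=[159,0,-53] → ·  [on edge]
  covered (12 px):
    · · · · · · · · ·
    · · · · · · · · ·
    · # # · · · · · ·
    · · # # # · · · ·
    · · · # # # # # ·
    · · · · # # · · ·
    · · · · · · · · ·
    · · · · · · · · ·
    · · · · · · · · ·
    · · · · · · · · ·
    · · · · · · · · ·

Result: 22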